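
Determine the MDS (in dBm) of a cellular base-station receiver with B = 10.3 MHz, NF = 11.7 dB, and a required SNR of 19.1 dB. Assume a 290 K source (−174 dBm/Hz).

−73.1 dBm

Sensitivity = −174 + 10 log₁₀(B) + NF + SNR_min
= −174 + 70.13 + 11.7 + 19.1
= −73.07 dBm → −73.1 dBm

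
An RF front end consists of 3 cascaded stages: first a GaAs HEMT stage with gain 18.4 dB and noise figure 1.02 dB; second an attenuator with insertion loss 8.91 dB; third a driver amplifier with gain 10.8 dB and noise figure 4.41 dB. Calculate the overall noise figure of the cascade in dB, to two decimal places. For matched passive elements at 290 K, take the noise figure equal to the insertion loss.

1.93 dB

Convert to linear (a loss of L dB is a gain of −L dB): F_i = 10^(NF_i/10), G_i = 10^(G_i,dB/10)
  Stage 1: F_1 = 10^(1.02/10) = 1.265, G_1 = 10^(18.4/10) = 69.18
  Stage 2: F_2 = 10^(8.91/10) = 7.780, G_2 = 10^(−8.91/10) = 0.1285
  Stage 3: F_3 = 10^(4.41/10) = 2.761, G_3 = 10^(10.8/10) = 12.02
Friis cascade:
  F = 1.265 + (7.780 − 1)/69.18 + (2.761 − 1)/8.892 = 1.561
NF = 10 log₁₀(1.561) = 1.93 dB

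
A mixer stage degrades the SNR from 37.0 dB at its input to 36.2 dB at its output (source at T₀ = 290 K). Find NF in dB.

NF (dB) = SNR_in(dB) − SNR_out(dB) when the source is at T₀
NF = 37.0 − 36.2 = 0.8 dB

0.8 dB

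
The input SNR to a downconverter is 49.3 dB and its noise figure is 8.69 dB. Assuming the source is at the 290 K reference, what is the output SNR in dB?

By definition F = SNR_in/SNR_out, so in dB: SNR_out = SNR_in − NF
SNR_out = 49.3 − 8.69 = 40.61 dB

40.61 dB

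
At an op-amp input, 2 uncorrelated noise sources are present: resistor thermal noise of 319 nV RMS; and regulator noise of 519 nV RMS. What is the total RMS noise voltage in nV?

609 nV

Uncorrelated sources add in power (mean-square): V_tot = √(ΣV_i²)
V_tot = √[(3.19×10⁻⁷)² + (5.19×10⁻⁷)²] = 6.09×10⁻⁷ V = 609 nV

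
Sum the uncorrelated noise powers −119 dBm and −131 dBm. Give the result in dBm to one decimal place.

−118.7 dBm

Convert to linear, add, convert back:
P₁ = 1.26×10⁻¹⁵ W, P₂ = 7.94×10⁻¹⁷ W
P_tot = 1.34×10⁻¹⁵ W → 10 log₁₀(P_tot / 10⁻³) = −118.7 dBm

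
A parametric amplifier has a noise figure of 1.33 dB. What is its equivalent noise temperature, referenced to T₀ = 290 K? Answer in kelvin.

104 K

F = 10^(1.33/10) = 1.35831
T_e = (F − 1)·T₀ = (1.35831 − 1) × 290 = 104 K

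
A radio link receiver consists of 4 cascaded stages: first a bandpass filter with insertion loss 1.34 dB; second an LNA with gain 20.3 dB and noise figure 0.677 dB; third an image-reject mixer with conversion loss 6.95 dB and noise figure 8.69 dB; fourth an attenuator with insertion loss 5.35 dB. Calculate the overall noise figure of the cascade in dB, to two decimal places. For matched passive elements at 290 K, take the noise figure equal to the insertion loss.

Convert to linear (a loss of L dB is a gain of −L dB): F_i = 10^(NF_i/10), G_i = 10^(G_i,dB/10)
  Stage 1: F_1 = 10^(1.34/10) = 1.361, G_1 = 10^(−1.34/10) = 0.7345
  Stage 2: F_2 = 10^(0.677/10) = 1.169, G_2 = 10^(20.3/10) = 107.2
  Stage 3: F_3 = 10^(8.69/10) = 7.396, G_3 = 10^(−6.95/10) = 0.2018
  Stage 4: F_4 = 10^(5.35/10) = 3.428, G_4 = 10^(−5.35/10) = 0.2917
Friis cascade:
  F = 1.361 + (1.169 − 1)/0.7345 + (7.396 − 1)/78.70 + (3.428 − 1)/15.89 = 1.825
NF = 10 log₁₀(1.825) = 2.61 dB

2.61 dB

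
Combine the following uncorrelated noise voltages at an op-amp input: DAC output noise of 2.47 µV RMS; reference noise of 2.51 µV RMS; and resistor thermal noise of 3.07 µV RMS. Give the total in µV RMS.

Uncorrelated sources add in power (mean-square): V_tot = √(ΣV_i²)
V_tot = √[(2.47×10⁻⁶)² + (2.51×10⁻⁶)² + (3.07×10⁻⁶)²] = 4.67×10⁻⁶ V = 4.67 µV

4.67 µV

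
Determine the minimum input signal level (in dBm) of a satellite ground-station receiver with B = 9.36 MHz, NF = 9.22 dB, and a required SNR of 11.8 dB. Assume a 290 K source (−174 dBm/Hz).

Sensitivity = −174 + 10 log₁₀(B) + NF + SNR_min
= −174 + 69.71 + 9.22 + 11.8
= −83.27 dBm → −83.3 dBm

−83.3 dBm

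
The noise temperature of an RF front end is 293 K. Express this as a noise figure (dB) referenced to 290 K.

3.03 dB

F = 1 + T_e/T₀ = 1 + 293/290 = 2.01034
NF = 10 log₁₀(2.01034) = 3.03 dB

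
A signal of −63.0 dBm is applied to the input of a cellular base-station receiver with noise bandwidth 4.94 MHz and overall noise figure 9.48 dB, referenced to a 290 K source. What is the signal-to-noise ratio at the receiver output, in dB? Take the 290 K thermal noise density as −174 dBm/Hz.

34.6 dB

Noise floor: N = −174 + 10 log₁₀(B) + NF
10 log₁₀(4.94×10⁶) = 66.94 dB
N = −174 + 66.94 + 9.48 = −97.58 dBm
SNR = P_sig − N = −63.0 − (−97.58) = 34.58 dB → 34.6 dB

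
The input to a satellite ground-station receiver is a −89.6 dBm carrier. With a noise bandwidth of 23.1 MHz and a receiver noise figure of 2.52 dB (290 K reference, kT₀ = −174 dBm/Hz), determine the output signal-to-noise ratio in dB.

8.2 dB

Noise floor: N = −174 + 10 log₁₀(B) + NF
10 log₁₀(2.31×10⁷) = 73.64 dB
N = −174 + 73.64 + 2.52 = −97.84 dBm
SNR = P_sig − N = −89.6 − (−97.84) = 8.24 dB → 8.2 dB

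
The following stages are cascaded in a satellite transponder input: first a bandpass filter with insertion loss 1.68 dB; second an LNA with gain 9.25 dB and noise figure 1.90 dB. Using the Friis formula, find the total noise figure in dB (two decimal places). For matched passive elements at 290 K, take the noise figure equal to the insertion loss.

3.58 dB

Convert to linear (a loss of L dB is a gain of −L dB): F_i = 10^(NF_i/10), G_i = 10^(G_i,dB/10)
  Stage 1: F_1 = 10^(1.68/10) = 1.472, G_1 = 10^(−1.68/10) = 0.6792
  Stage 2: F_2 = 10^(1.90/10) = 1.549, G_2 = 10^(9.25/10) = 8.414
Friis cascade:
  F = 1.472 + (1.549 − 1)/0.6792 = 2.280
NF = 10 log₁₀(2.280) = 3.58 dB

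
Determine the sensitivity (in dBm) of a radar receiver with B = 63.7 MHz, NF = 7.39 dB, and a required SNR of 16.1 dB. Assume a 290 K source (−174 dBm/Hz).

−72.5 dBm

Sensitivity = −174 + 10 log₁₀(B) + NF + SNR_min
= −174 + 78.04 + 7.39 + 16.1
= −72.47 dBm → −72.5 dBm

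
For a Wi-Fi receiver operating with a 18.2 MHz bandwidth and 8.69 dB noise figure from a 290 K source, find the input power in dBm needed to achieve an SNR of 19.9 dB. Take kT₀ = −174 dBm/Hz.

−72.8 dBm

Sensitivity = −174 + 10 log₁₀(B) + NF + SNR_min
= −174 + 72.6 + 8.69 + 19.9
= −72.81 dBm → −72.8 dBm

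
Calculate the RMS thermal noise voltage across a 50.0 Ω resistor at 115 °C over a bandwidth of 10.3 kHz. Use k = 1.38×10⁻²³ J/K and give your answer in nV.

T = 115 °C + 273.15 = 388.15 K
V_n = √(4kTRB)
4kTRB = 4 × 1.38×10⁻²³ × 388.15 × 5.00×10¹ × 1.03×10⁴ = 1.10×10⁻¹⁴ V²
V_n = √(1.10×10⁻¹⁴) = 1.05×10⁻⁷ V = 105 nV

105 nV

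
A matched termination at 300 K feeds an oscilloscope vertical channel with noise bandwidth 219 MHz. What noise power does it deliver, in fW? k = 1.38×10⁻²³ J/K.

907 fW

P_n = kTB = 1.38×10⁻²³ × 300 × 2.19×10⁸ = 9.07×10⁻¹³ W = 907 fW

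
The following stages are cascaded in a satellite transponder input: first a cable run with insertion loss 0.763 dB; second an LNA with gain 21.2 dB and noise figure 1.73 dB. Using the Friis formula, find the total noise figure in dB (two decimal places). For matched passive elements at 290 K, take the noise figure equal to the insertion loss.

2.49 dB

Convert to linear (a loss of L dB is a gain of −L dB): F_i = 10^(NF_i/10), G_i = 10^(G_i,dB/10)
  Stage 1: F_1 = 10^(0.763/10) = 1.192, G_1 = 10^(−0.763/10) = 0.8389
  Stage 2: F_2 = 10^(1.73/10) = 1.489, G_2 = 10^(21.2/10) = 131.8
Friis cascade:
  F = 1.192 + (1.489 − 1)/0.8389 = 1.775
NF = 10 log₁₀(1.775) = 2.49 dB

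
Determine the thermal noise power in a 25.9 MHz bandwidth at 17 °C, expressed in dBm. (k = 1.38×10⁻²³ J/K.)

T = 17 °C + 273.15 = 290.15 K
P_n = kTB = 1.38×10⁻²³ × 290.15 × 2.59×10⁷ = 1.04×10⁻¹³ W
In dBm: 10 log₁₀(1.04×10⁻¹³ / 10⁻³) = −99.8 dBm

−99.8 dBm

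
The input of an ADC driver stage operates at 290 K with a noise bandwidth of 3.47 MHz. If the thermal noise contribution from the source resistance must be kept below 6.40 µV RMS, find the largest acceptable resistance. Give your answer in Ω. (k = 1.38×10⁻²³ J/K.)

Johnson–Nyquist: V_n = √(4kTRB) ⇒ R = V_n² / (4kTB)
4kTB = 4 × 1.38×10⁻²³ × 290 × 3.47×10⁶ = 5.55×10⁻¹⁴
R = (6.40×10⁻⁶)² / 5.55×10⁻¹⁴ = 7.37×10² Ω = 737 Ω

737 Ω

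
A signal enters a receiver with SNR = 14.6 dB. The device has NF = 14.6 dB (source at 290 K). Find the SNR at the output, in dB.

By definition F = SNR_in/SNR_out, so in dB: SNR_out = SNR_in − NF
SNR_out = 14.6 − 14.6 = 0.0 dB

0.0 dB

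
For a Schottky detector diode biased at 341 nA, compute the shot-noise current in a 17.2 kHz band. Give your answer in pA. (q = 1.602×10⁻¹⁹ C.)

43.3 pA

I_n = √(2qI·B)
2qI·B = 2 × 1.602×10⁻¹⁹ × 3.41×10⁻⁷ × 1.72×10⁴ = 1.88×10⁻²¹ A²
I_n = √(1.88×10⁻²¹) = 4.33×10⁻¹¹ A = 43.3 pA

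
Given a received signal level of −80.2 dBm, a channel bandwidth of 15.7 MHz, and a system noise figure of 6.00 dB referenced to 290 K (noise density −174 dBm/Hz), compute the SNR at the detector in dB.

15.8 dB

Noise floor: N = −174 + 10 log₁₀(B) + NF
10 log₁₀(1.57×10⁷) = 71.96 dB
N = −174 + 71.96 + 6.00 = −96.04 dBm
SNR = P_sig − N = −80.2 − (−96.04) = 15.84 dB → 15.8 dB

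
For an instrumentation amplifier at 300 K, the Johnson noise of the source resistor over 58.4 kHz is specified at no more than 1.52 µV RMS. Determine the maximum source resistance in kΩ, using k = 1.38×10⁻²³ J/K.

Johnson–Nyquist: V_n = √(4kTRB) ⇒ R = V_n² / (4kTB)
4kTB = 4 × 1.38×10⁻²³ × 300 × 5.84×10⁴ = 9.67×10⁻¹⁶
R = (1.52×10⁻⁶)² / 9.67×10⁻¹⁶ = 2.39×10³ Ω = 2.39 kΩ

2.39 kΩ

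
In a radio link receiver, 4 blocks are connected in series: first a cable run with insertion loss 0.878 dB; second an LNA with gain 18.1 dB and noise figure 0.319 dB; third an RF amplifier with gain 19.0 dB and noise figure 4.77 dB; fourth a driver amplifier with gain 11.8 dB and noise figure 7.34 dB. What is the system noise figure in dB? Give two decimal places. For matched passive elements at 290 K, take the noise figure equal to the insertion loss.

Convert to linear (a loss of L dB is a gain of −L dB): F_i = 10^(NF_i/10), G_i = 10^(G_i,dB/10)
  Stage 1: F_1 = 10^(0.878/10) = 1.224, G_1 = 10^(−0.878/10) = 0.8170
  Stage 2: F_2 = 10^(0.319/10) = 1.076, G_2 = 10^(18.1/10) = 64.57
  Stage 3: F_3 = 10^(4.77/10) = 2.999, G_3 = 10^(19.0/10) = 79.43
  Stage 4: F_4 = 10^(7.34/10) = 5.420, G_4 = 10^(11.8/10) = 15.14
Friis cascade:
  F = 1.224 + (1.076 − 1)/0.8170 + (2.999 − 1)/52.75 + (5.420 − 1)/4190 = 1.356
NF = 10 log₁₀(1.356) = 1.32 dB

1.32 dB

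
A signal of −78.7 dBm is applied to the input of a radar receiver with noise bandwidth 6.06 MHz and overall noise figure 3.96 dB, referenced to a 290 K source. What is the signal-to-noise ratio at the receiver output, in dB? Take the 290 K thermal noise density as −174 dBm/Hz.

Noise floor: N = −174 + 10 log₁₀(B) + NF
10 log₁₀(6.06×10⁶) = 67.82 dB
N = −174 + 67.82 + 3.96 = −102.22 dBm
SNR = P_sig − N = −78.7 − (−102.22) = 23.52 dB → 23.5 dB

23.5 dB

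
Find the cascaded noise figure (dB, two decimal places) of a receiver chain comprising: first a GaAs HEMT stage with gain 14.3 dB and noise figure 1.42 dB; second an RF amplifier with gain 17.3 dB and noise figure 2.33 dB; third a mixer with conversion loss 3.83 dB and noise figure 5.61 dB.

Convert to linear (a loss of L dB is a gain of −L dB): F_i = 10^(NF_i/10), G_i = 10^(G_i,dB/10)
  Stage 1: F_1 = 10^(1.42/10) = 1.387, G_1 = 10^(14.3/10) = 26.92
  Stage 2: F_2 = 10^(2.33/10) = 1.710, G_2 = 10^(17.3/10) = 53.70
  Stage 3: F_3 = 10^(5.61/10) = 3.639, G_3 = 10^(−3.83/10) = 0.4140
Friis cascade:
  F = 1.387 + (1.710 − 1)/26.92 + (3.639 − 1)/1445 = 1.415
NF = 10 log₁₀(1.415) = 1.51 dB

1.51 dB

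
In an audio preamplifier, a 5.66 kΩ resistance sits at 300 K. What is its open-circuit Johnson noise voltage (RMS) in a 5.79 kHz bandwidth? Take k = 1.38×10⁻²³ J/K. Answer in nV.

737 nV

V_n = √(4kTRB)
4kTRB = 4 × 1.38×10⁻²³ × 300 × 5.66×10³ × 5.79×10³ = 5.43×10⁻¹³ V²
V_n = √(5.43×10⁻¹³) = 7.37×10⁻⁷ V = 737 nV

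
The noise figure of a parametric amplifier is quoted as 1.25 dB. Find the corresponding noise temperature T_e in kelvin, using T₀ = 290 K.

96.7 K

F = 10^(1.25/10) = 1.33352
T_e = (F − 1)·T₀ = (1.33352 − 1) × 290 = 96.7 K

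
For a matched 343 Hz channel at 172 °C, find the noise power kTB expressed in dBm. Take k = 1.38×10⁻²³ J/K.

T = 172 °C + 273.15 = 445.15 K
P_n = kTB = 1.38×10⁻²³ × 445.15 × 3.43×10² = 2.11×10⁻¹⁸ W
In dBm: 10 log₁₀(2.11×10⁻¹⁸ / 10⁻³) = −146.8 dBm

−146.8 dBm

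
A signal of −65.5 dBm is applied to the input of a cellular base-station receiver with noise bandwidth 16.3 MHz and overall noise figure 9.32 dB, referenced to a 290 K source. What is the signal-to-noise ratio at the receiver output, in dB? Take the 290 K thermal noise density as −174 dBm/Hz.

Noise floor: N = −174 + 10 log₁₀(B) + NF
10 log₁₀(1.63×10⁷) = 72.12 dB
N = −174 + 72.12 + 9.32 = −92.56 dBm
SNR = P_sig − N = −65.5 − (−92.56) = 27.06 dB → 27.1 dB

27.1 dB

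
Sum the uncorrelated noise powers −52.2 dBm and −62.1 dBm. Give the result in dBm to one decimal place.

−51.8 dBm

Convert to linear, add, convert back:
P₁ = 6.03×10⁻⁹ W, P₂ = 6.17×10⁻¹⁰ W
P_tot = 6.64×10⁻⁹ W → 10 log₁₀(P_tot / 10⁻³) = −51.8 dBm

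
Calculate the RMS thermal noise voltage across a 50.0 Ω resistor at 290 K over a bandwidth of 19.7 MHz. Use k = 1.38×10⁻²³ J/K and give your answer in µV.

3.97 µV

V_n = √(4kTRB)
4kTRB = 4 × 1.38×10⁻²³ × 290 × 5.00×10¹ × 1.97×10⁷ = 1.58×10⁻¹¹ V²
V_n = √(1.58×10⁻¹¹) = 3.97×10⁻⁶ V = 3.97 µV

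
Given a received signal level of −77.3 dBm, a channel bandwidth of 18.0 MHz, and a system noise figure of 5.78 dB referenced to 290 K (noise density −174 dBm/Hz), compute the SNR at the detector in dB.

18.4 dB

Noise floor: N = −174 + 10 log₁₀(B) + NF
10 log₁₀(1.80×10⁷) = 72.55 dB
N = −174 + 72.55 + 5.78 = −95.67 dBm
SNR = P_sig − N = −77.3 − (−95.67) = 18.37 dB → 18.4 dB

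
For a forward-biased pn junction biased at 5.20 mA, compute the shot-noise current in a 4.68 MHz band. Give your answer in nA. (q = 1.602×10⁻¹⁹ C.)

88.3 nA

I_n = √(2qI·B)
2qI·B = 2 × 1.602×10⁻¹⁹ × 5.20×10⁻³ × 4.68×10⁶ = 7.80×10⁻¹⁵ A²
I_n = √(7.80×10⁻¹⁵) = 8.83×10⁻⁸ A = 88.3 nA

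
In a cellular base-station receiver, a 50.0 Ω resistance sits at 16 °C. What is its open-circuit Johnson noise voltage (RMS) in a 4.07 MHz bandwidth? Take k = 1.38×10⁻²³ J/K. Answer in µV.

1.80 µV

T = 16 °C + 273.15 = 289.15 K
V_n = √(4kTRB)
4kTRB = 4 × 1.38×10⁻²³ × 289.15 × 5.00×10¹ × 4.07×10⁶ = 3.25×10⁻¹² V²
V_n = √(3.25×10⁻¹²) = 1.80×10⁻⁶ V = 1.80 µV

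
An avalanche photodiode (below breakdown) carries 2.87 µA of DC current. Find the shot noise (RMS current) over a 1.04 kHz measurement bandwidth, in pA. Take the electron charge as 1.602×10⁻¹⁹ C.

30.9 pA

I_n = √(2qI·B)
2qI·B = 2 × 1.602×10⁻¹⁹ × 2.87×10⁻⁶ × 1.04×10³ = 9.56×10⁻²² A²
I_n = √(9.56×10⁻²²) = 3.09×10⁻¹¹ A = 30.9 pA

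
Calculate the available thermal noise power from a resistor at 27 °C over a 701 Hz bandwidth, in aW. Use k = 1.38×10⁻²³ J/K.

T = 27 °C + 273.15 = 300.15 K
P_n = kTB = 1.38×10⁻²³ × 300.15 × 7.01×10² = 2.90×10⁻¹⁸ W = 2.90 aW

2.90 aW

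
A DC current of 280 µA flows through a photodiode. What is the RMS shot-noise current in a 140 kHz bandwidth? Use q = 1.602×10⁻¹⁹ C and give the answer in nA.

3.54 nA

I_n = √(2qI·B)
2qI·B = 2 × 1.602×10⁻¹⁹ × 2.80×10⁻⁴ × 1.40×10⁵ = 1.26×10⁻¹⁷ A²
I_n = √(1.26×10⁻¹⁷) = 3.54×10⁻⁹ A = 3.54 nA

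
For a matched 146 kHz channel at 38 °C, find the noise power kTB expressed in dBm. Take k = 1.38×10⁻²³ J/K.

T = 38 °C + 273.15 = 311.15 K
P_n = kTB = 1.38×10⁻²³ × 311.15 × 1.46×10⁵ = 6.27×10⁻¹⁶ W
In dBm: 10 log₁₀(6.27×10⁻¹⁶ / 10⁻³) = −122.0 dBm

−122.0 dBm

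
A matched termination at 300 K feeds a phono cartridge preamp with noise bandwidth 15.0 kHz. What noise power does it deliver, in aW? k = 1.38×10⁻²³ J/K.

62.1 aW

P_n = kTB = 1.38×10⁻²³ × 300 × 1.50×10⁴ = 6.21×10⁻¹⁷ W = 62.1 aW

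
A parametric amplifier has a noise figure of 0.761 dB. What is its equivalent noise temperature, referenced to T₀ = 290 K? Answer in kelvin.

F = 10^(0.761/10) = 1.19152
T_e = (F − 1)·T₀ = (1.19152 − 1) × 290 = 55.5 K

55.5 K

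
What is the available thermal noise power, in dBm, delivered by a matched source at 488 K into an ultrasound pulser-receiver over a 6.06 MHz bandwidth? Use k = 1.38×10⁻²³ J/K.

−103.9 dBm

P_n = kTB = 1.38×10⁻²³ × 488 × 6.06×10⁶ = 4.08×10⁻¹⁴ W
In dBm: 10 log₁₀(4.08×10⁻¹⁴ / 10⁻³) = −103.9 dBm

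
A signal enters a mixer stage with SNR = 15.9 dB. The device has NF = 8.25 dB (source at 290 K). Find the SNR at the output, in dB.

By definition F = SNR_in/SNR_out, so in dB: SNR_out = SNR_in − NF
SNR_out = 15.9 − 8.25 = 7.65 dB

7.65 dB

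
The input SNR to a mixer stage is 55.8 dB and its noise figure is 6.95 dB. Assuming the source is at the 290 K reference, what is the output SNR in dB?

By definition F = SNR_in/SNR_out, so in dB: SNR_out = SNR_in − NF
SNR_out = 55.8 − 6.95 = 48.85 dB

48.85 dB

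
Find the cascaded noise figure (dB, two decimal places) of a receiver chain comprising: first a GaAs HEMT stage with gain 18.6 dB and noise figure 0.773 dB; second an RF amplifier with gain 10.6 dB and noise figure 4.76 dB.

0.87 dB

Convert to linear (a loss of L dB is a gain of −L dB): F_i = 10^(NF_i/10), G_i = 10^(G_i,dB/10)
  Stage 1: F_1 = 10^(0.773/10) = 1.195, G_1 = 10^(18.6/10) = 72.44
  Stage 2: F_2 = 10^(4.76/10) = 2.992, G_2 = 10^(10.6/10) = 11.48
Friis cascade:
  F = 1.195 + (2.992 − 1)/72.44 = 1.222
NF = 10 log₁₀(1.222) = 0.87 dB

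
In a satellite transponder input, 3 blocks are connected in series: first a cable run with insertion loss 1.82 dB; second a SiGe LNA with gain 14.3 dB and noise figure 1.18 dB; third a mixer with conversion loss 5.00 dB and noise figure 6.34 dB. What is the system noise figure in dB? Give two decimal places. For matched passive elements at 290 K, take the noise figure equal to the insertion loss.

3.39 dB

Convert to linear (a loss of L dB is a gain of −L dB): F_i = 10^(NF_i/10), G_i = 10^(G_i,dB/10)
  Stage 1: F_1 = 10^(1.82/10) = 1.521, G_1 = 10^(−1.82/10) = 0.6577
  Stage 2: F_2 = 10^(1.18/10) = 1.312, G_2 = 10^(14.3/10) = 26.92
  Stage 3: F_3 = 10^(6.34/10) = 4.305, G_3 = 10^(−5.00/10) = 0.3162
Friis cascade:
  F = 1.521 + (1.312 − 1)/0.6577 + (4.305 − 1)/17.70 = 2.182
NF = 10 log₁₀(2.182) = 3.39 dB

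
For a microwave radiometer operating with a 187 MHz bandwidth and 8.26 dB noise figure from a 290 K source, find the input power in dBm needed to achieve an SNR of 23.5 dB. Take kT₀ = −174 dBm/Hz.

−59.5 dBm

Sensitivity = −174 + 10 log₁₀(B) + NF + SNR_min
= −174 + 82.72 + 8.26 + 23.5
= −59.52 dBm → −59.5 dBm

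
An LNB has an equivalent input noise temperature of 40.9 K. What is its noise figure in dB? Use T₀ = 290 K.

F = 1 + T_e/T₀ = 1 + 40.9/290 = 1.14103
NF = 10 log₁₀(1.14103) = 0.573 dB

0.573 dB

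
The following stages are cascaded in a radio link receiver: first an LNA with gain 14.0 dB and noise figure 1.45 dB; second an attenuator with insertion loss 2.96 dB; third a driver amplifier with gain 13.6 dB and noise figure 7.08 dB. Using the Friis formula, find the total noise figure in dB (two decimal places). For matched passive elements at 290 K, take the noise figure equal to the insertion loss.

Convert to linear (a loss of L dB is a gain of −L dB): F_i = 10^(NF_i/10), G_i = 10^(G_i,dB/10)
  Stage 1: F_1 = 10^(1.45/10) = 1.396, G_1 = 10^(14.0/10) = 25.12
  Stage 2: F_2 = 10^(2.96/10) = 1.977, G_2 = 10^(−2.96/10) = 0.5058
  Stage 3: F_3 = 10^(7.08/10) = 5.105, G_3 = 10^(13.6/10) = 22.91
Friis cascade:
  F = 1.396 + (1.977 − 1)/25.12 + (5.105 − 1)/12.71 = 1.758
NF = 10 log₁₀(1.758) = 2.45 dB

2.45 dB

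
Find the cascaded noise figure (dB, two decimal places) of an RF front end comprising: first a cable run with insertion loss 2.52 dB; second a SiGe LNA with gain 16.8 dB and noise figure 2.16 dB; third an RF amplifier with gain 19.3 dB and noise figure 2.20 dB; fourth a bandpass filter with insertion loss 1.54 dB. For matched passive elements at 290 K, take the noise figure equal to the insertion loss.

Convert to linear (a loss of L dB is a gain of −L dB): F_i = 10^(NF_i/10), G_i = 10^(G_i,dB/10)
  Stage 1: F_1 = 10^(2.52/10) = 1.786, G_1 = 10^(−2.52/10) = 0.5598
  Stage 2: F_2 = 10^(2.16/10) = 1.644, G_2 = 10^(16.8/10) = 47.86
  Stage 3: F_3 = 10^(2.20/10) = 1.660, G_3 = 10^(19.3/10) = 85.11
  Stage 4: F_4 = 10^(1.54/10) = 1.426, G_4 = 10^(−1.54/10) = 0.7015
Friis cascade:
  F = 1.786 + (1.644 − 1)/0.5598 + (1.660 − 1)/26.79 + (1.426 − 1)/2280 = 2.962
NF = 10 log₁₀(2.962) = 4.72 dB

4.72 dB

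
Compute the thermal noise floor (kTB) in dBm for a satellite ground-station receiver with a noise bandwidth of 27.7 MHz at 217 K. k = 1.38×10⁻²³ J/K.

P_n = kTB = 1.38×10⁻²³ × 217 × 2.77×10⁷ = 8.30×10⁻¹⁴ W
In dBm: 10 log₁₀(8.30×10⁻¹⁴ / 10⁻³) = −100.8 dBm

−100.8 dBm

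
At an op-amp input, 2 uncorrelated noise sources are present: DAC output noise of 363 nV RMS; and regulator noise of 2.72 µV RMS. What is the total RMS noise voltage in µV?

2.74 µV

Uncorrelated sources add in power (mean-square): V_tot = √(ΣV_i²)
V_tot = √[(3.63×10⁻⁷)² + (2.72×10⁻⁶)²] = 2.74×10⁻⁶ V = 2.74 µV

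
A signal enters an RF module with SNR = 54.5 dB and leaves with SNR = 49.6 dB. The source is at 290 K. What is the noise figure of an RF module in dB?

4.9 dB

NF (dB) = SNR_in(dB) − SNR_out(dB) when the source is at T₀
NF = 54.5 − 49.6 = 4.9 dB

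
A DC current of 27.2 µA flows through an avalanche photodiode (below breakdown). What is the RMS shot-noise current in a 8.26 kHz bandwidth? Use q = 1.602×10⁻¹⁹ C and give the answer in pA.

I_n = √(2qI·B)
2qI·B = 2 × 1.602×10⁻¹⁹ × 2.72×10⁻⁵ × 8.26×10³ = 7.20×10⁻²⁰ A²
I_n = √(7.20×10⁻²⁰) = 2.68×10⁻¹⁰ A = 268 pA

268 pA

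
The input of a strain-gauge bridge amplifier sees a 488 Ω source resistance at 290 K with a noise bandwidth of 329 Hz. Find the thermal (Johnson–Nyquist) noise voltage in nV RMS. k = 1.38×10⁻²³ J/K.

V_n = √(4kTRB)
4kTRB = 4 × 1.38×10⁻²³ × 290 × 4.88×10² × 3.29×10² = 2.57×10⁻¹⁵ V²
V_n = √(2.57×10⁻¹⁵) = 5.07×10⁻⁸ V = 50.7 nV

50.7 nV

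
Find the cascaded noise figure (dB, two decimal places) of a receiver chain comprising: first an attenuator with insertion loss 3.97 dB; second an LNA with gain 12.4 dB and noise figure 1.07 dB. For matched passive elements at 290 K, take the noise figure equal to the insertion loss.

Convert to linear (a loss of L dB is a gain of −L dB): F_i = 10^(NF_i/10), G_i = 10^(G_i,dB/10)
  Stage 1: F_1 = 10^(3.97/10) = 2.495, G_1 = 10^(−3.97/10) = 0.4009
  Stage 2: F_2 = 10^(1.07/10) = 1.279, G_2 = 10^(12.4/10) = 17.38
Friis cascade:
  F = 2.495 + (1.279 − 1)/0.4009 = 3.192
NF = 10 log₁₀(3.192) = 5.04 dB

5.04 dB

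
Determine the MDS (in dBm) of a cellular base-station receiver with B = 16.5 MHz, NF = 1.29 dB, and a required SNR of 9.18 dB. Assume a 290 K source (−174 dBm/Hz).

−91.4 dBm

Sensitivity = −174 + 10 log₁₀(B) + NF + SNR_min
= −174 + 72.17 + 1.29 + 9.18
= −91.36 dBm → −91.4 dBm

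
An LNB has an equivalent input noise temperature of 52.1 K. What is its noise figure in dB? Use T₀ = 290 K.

0.718 dB

F = 1 + T_e/T₀ = 1 + 52.1/290 = 1.17966
NF = 10 log₁₀(1.17966) = 0.718 dB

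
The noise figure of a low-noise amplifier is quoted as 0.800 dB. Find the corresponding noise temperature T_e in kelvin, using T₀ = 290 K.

58.7 K

F = 10^(0.800/10) = 1.20226
T_e = (F − 1)·T₀ = (1.20226 − 1) × 290 = 58.7 K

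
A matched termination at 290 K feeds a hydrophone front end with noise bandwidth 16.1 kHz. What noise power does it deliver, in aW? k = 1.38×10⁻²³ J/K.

P_n = kTB = 1.38×10⁻²³ × 290 × 1.61×10⁴ = 6.44×10⁻¹⁷ W = 64.4 aW

64.4 aW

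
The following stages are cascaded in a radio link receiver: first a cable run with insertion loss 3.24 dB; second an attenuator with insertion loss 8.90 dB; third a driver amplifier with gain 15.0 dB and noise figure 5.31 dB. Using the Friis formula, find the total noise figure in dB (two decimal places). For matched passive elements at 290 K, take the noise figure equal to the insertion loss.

17.45 dB

Convert to linear (a loss of L dB is a gain of −L dB): F_i = 10^(NF_i/10), G_i = 10^(G_i,dB/10)
  Stage 1: F_1 = 10^(3.24/10) = 2.109, G_1 = 10^(−3.24/10) = 0.4742
  Stage 2: F_2 = 10^(8.90/10) = 7.762, G_2 = 10^(−8.90/10) = 0.1288
  Stage 3: F_3 = 10^(5.31/10) = 3.396, G_3 = 10^(15.0/10) = 31.62
Friis cascade:
  F = 2.109 + (7.762 − 1)/0.4742 + (3.396 − 1)/0.06109 = 55.59
NF = 10 log₁₀(55.59) = 17.45 dB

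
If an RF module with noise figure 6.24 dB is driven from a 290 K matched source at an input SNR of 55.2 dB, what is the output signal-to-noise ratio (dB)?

48.96 dB

By definition F = SNR_in/SNR_out, so in dB: SNR_out = SNR_in − NF
SNR_out = 55.2 − 6.24 = 48.96 dB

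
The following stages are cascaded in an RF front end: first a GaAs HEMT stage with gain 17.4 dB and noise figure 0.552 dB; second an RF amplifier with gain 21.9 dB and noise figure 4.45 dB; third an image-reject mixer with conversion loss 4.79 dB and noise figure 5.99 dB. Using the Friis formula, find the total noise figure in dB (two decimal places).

Convert to linear (a loss of L dB is a gain of −L dB): F_i = 10^(NF_i/10), G_i = 10^(G_i,dB/10)
  Stage 1: F_1 = 10^(0.552/10) = 1.136, G_1 = 10^(17.4/10) = 54.95
  Stage 2: F_2 = 10^(4.45/10) = 2.786, G_2 = 10^(21.9/10) = 154.9
  Stage 3: F_3 = 10^(5.99/10) = 3.972, G_3 = 10^(−4.79/10) = 0.3319
Friis cascade:
  F = 1.136 + (2.786 − 1)/54.95 + (3.972 − 1)/8511 = 1.168
NF = 10 log₁₀(1.168) = 0.68 dB

0.68 dB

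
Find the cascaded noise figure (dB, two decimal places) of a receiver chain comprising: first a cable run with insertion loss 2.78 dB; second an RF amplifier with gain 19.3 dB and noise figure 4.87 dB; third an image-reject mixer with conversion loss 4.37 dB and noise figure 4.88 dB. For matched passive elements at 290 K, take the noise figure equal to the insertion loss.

7.68 dB

Convert to linear (a loss of L dB is a gain of −L dB): F_i = 10^(NF_i/10), G_i = 10^(G_i,dB/10)
  Stage 1: F_1 = 10^(2.78/10) = 1.897, G_1 = 10^(−2.78/10) = 0.5272
  Stage 2: F_2 = 10^(4.87/10) = 3.069, G_2 = 10^(19.3/10) = 85.11
  Stage 3: F_3 = 10^(4.88/10) = 3.076, G_3 = 10^(−4.37/10) = 0.3656
Friis cascade:
  F = 1.897 + (3.069 − 1)/0.5272 + (3.076 − 1)/44.87 = 5.867
NF = 10 log₁₀(5.867) = 7.68 dB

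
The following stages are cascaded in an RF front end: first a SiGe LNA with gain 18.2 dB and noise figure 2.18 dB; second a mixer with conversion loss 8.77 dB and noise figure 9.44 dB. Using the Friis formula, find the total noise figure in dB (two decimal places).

2.48 dB

Convert to linear (a loss of L dB is a gain of −L dB): F_i = 10^(NF_i/10), G_i = 10^(G_i,dB/10)
  Stage 1: F_1 = 10^(2.18/10) = 1.652, G_1 = 10^(18.2/10) = 66.07
  Stage 2: F_2 = 10^(9.44/10) = 8.790, G_2 = 10^(−8.77/10) = 0.1327
Friis cascade:
  F = 1.652 + (8.790 − 1)/66.07 = 1.770
NF = 10 log₁₀(1.770) = 2.48 dB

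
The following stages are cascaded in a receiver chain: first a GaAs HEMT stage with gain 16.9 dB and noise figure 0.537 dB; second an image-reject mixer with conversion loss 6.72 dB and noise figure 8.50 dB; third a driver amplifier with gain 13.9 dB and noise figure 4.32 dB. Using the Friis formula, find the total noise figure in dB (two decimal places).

Convert to linear (a loss of L dB is a gain of −L dB): F_i = 10^(NF_i/10), G_i = 10^(G_i,dB/10)
  Stage 1: F_1 = 10^(0.537/10) = 1.132, G_1 = 10^(16.9/10) = 48.98
  Stage 2: F_2 = 10^(8.50/10) = 7.079, G_2 = 10^(−6.72/10) = 0.2128
  Stage 3: F_3 = 10^(4.32/10) = 2.704, G_3 = 10^(13.9/10) = 24.55
Friis cascade:
  F = 1.132 + (7.079 − 1)/48.98 + (2.704 − 1)/10.42 = 1.419
NF = 10 log₁₀(1.419) = 1.52 dB

1.52 dB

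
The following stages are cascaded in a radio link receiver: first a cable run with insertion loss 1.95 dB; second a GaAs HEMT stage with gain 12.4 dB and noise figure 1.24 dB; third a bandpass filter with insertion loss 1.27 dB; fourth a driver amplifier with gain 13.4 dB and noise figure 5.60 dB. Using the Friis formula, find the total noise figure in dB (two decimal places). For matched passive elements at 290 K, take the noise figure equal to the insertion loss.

Convert to linear (a loss of L dB is a gain of −L dB): F_i = 10^(NF_i/10), G_i = 10^(G_i,dB/10)
  Stage 1: F_1 = 10^(1.95/10) = 1.567, G_1 = 10^(−1.95/10) = 0.6383
  Stage 2: F_2 = 10^(1.24/10) = 1.330, G_2 = 10^(12.4/10) = 17.38
  Stage 3: F_3 = 10^(1.27/10) = 1.340, G_3 = 10^(−1.27/10) = 0.7464
  Stage 4: F_4 = 10^(5.60/10) = 3.631, G_4 = 10^(13.4/10) = 21.88
Friis cascade:
  F = 1.567 + (1.330 − 1)/0.6383 + (1.340 − 1)/11.09 + (3.631 − 1)/8.279 = 2.433
NF = 10 log₁₀(2.433) = 3.86 dB

3.86 dB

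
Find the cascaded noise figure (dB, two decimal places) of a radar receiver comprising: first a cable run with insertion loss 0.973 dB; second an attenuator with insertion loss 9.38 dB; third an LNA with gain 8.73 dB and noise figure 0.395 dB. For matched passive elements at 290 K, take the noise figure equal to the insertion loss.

10.75 dB

Convert to linear (a loss of L dB is a gain of −L dB): F_i = 10^(NF_i/10), G_i = 10^(G_i,dB/10)
  Stage 1: F_1 = 10^(0.973/10) = 1.251, G_1 = 10^(−0.973/10) = 0.7993
  Stage 2: F_2 = 10^(9.38/10) = 8.670, G_2 = 10^(−9.38/10) = 0.1153
  Stage 3: F_3 = 10^(0.395/10) = 1.095, G_3 = 10^(8.73/10) = 7.464
Friis cascade:
  F = 1.251 + (8.670 − 1)/0.7993 + (1.095 − 1)/0.09219 = 11.88
NF = 10 log₁₀(11.88) = 10.75 dB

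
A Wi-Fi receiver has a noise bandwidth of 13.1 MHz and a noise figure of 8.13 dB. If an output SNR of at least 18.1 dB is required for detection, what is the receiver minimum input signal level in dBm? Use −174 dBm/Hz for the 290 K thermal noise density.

Sensitivity = −174 + 10 log₁₀(B) + NF + SNR_min
= −174 + 71.17 + 8.13 + 18.1
= −76.60 dBm → −76.6 dBm

−76.6 dBm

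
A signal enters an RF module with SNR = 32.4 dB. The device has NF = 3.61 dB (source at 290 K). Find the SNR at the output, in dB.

By definition F = SNR_in/SNR_out, so in dB: SNR_out = SNR_in − NF
SNR_out = 32.4 − 3.61 = 28.79 dB

28.79 dB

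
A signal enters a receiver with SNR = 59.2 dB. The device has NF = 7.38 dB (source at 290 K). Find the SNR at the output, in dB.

By definition F = SNR_in/SNR_out, so in dB: SNR_out = SNR_in − NF
SNR_out = 59.2 − 7.38 = 51.82 dB

51.82 dB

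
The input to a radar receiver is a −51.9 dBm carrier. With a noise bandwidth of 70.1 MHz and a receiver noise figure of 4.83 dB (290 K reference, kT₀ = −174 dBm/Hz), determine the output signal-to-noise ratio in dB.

Noise floor: N = −174 + 10 log₁₀(B) + NF
10 log₁₀(7.01×10⁷) = 78.46 dB
N = −174 + 78.46 + 4.83 = −90.71 dBm
SNR = P_sig − N = −51.9 − (−90.71) = 38.81 dB → 38.8 dB

38.8 dB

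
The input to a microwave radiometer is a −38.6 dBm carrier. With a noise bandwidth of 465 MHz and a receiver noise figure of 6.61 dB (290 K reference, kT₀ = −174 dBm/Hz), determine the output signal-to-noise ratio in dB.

42.1 dB

Noise floor: N = −174 + 10 log₁₀(B) + NF
10 log₁₀(4.65×10⁸) = 86.67 dB
N = −174 + 86.67 + 6.61 = −80.72 dBm
SNR = P_sig − N = −38.6 − (−80.72) = 42.12 dB → 42.1 dB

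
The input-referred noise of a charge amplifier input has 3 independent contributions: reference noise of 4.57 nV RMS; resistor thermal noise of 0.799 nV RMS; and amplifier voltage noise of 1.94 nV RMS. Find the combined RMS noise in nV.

5.03 nV

Uncorrelated sources add in power (mean-square): V_tot = √(ΣV_i²)
V_tot = √[(4.57×10⁻⁹)² + (7.99×10⁻¹⁰)² + (1.94×10⁻⁹)²] = 5.03×10⁻⁹ V = 5.03 nV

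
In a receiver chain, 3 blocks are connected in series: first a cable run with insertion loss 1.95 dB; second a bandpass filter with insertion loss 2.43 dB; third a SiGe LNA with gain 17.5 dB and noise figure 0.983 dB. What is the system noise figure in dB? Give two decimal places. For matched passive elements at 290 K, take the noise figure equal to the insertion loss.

Convert to linear (a loss of L dB is a gain of −L dB): F_i = 10^(NF_i/10), G_i = 10^(G_i,dB/10)
  Stage 1: F_1 = 10^(1.95/10) = 1.567, G_1 = 10^(−1.95/10) = 0.6383
  Stage 2: F_2 = 10^(2.43/10) = 1.750, G_2 = 10^(−2.43/10) = 0.5715
  Stage 3: F_3 = 10^(0.983/10) = 1.254, G_3 = 10^(17.5/10) = 56.23
Friis cascade:
  F = 1.567 + (1.750 − 1)/0.6383 + (1.254 − 1)/0.3648 = 3.438
NF = 10 log₁₀(3.438) = 5.36 dB

5.36 dB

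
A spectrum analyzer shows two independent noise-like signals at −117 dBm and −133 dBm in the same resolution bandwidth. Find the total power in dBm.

Convert to linear, add, convert back:
P₁ = 2.00×10⁻¹⁵ W, P₂ = 5.01×10⁻¹⁷ W
P_tot = 2.05×10⁻¹⁵ W → 10 log₁₀(P_tot / 10⁻³) = −116.9 dBm

−116.9 dBm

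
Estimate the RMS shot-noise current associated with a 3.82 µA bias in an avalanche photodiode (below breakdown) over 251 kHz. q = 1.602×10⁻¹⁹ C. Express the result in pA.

I_n = √(2qI·B)
2qI·B = 2 × 1.602×10⁻¹⁹ × 3.82×10⁻⁶ × 2.51×10⁵ = 3.07×10⁻¹⁹ A²
I_n = √(3.07×10⁻¹⁹) = 5.54×10⁻¹⁰ A = 554 pA

554 pA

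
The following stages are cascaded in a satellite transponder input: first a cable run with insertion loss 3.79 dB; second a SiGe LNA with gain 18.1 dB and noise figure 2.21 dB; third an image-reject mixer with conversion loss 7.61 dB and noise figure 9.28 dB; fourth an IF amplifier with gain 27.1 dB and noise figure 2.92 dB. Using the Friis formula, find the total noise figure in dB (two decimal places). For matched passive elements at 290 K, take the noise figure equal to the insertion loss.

6.50 dB

Convert to linear (a loss of L dB is a gain of −L dB): F_i = 10^(NF_i/10), G_i = 10^(G_i,dB/10)
  Stage 1: F_1 = 10^(3.79/10) = 2.393, G_1 = 10^(−3.79/10) = 0.4178
  Stage 2: F_2 = 10^(2.21/10) = 1.663, G_2 = 10^(18.1/10) = 64.57
  Stage 3: F_3 = 10^(9.28/10) = 8.472, G_3 = 10^(−7.61/10) = 0.1734
  Stage 4: F_4 = 10^(2.92/10) = 1.959, G_4 = 10^(27.1/10) = 512.9
Friis cascade:
  F = 2.393 + (1.663 − 1)/0.4178 + (8.472 − 1)/26.98 + (1.959 − 1)/4.677 = 4.463
NF = 10 log₁₀(4.463) = 6.50 dB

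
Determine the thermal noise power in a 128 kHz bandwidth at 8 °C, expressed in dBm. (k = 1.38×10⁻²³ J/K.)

T = 8 °C + 273.15 = 281.15 K
P_n = kTB = 1.38×10⁻²³ × 281.15 × 1.28×10⁵ = 4.97×10⁻¹⁶ W
In dBm: 10 log₁₀(4.97×10⁻¹⁶ / 10⁻³) = −123.0 dBm

−123.0 dBm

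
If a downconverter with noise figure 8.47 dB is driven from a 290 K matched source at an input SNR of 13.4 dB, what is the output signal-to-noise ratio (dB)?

By definition F = SNR_in/SNR_out, so in dB: SNR_out = SNR_in − NF
SNR_out = 13.4 − 8.47 = 4.93 dB

4.93 dB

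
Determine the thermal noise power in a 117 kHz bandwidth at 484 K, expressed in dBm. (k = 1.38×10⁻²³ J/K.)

−121.1 dBm

P_n = kTB = 1.38×10⁻²³ × 484 × 1.17×10⁵ = 7.81×10⁻¹⁶ W
In dBm: 10 log₁₀(7.81×10⁻¹⁶ / 10⁻³) = −121.1 dBm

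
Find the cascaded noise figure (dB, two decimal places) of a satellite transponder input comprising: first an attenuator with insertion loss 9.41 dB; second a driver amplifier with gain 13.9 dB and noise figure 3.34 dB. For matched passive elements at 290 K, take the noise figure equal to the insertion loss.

Convert to linear (a loss of L dB is a gain of −L dB): F_i = 10^(NF_i/10), G_i = 10^(G_i,dB/10)
  Stage 1: F_1 = 10^(9.41/10) = 8.730, G_1 = 10^(−9.41/10) = 0.1146
  Stage 2: F_2 = 10^(3.34/10) = 2.158, G_2 = 10^(13.9/10) = 24.55
Friis cascade:
  F = 8.730 + (2.158 − 1)/0.1146 = 18.84
NF = 10 log₁₀(18.84) = 12.75 dB

12.75 dB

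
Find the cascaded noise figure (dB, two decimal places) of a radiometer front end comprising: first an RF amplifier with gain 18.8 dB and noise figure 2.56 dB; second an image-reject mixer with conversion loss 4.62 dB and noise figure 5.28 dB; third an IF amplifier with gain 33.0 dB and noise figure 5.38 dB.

2.85 dB

Convert to linear (a loss of L dB is a gain of −L dB): F_i = 10^(NF_i/10), G_i = 10^(G_i,dB/10)
  Stage 1: F_1 = 10^(2.56/10) = 1.803, G_1 = 10^(18.8/10) = 75.86
  Stage 2: F_2 = 10^(5.28/10) = 3.373, G_2 = 10^(−4.62/10) = 0.3451
  Stage 3: F_3 = 10^(5.38/10) = 3.451, G_3 = 10^(33.0/10) = 1995
Friis cascade:
  F = 1.803 + (3.373 − 1)/75.86 + (3.451 − 1)/26.18 = 1.928
NF = 10 log₁₀(1.928) = 2.85 dB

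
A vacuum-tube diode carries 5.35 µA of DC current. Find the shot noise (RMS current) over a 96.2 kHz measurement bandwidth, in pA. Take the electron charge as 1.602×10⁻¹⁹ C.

406 pA

I_n = √(2qI·B)
2qI·B = 2 × 1.602×10⁻¹⁹ × 5.35×10⁻⁶ × 9.62×10⁴ = 1.65×10⁻¹⁹ A²
I_n = √(1.65×10⁻¹⁹) = 4.06×10⁻¹⁰ A = 406 pA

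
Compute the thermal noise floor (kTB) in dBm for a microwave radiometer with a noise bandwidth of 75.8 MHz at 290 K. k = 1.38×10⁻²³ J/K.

−95.2 dBm

P_n = kTB = 1.38×10⁻²³ × 290 × 7.58×10⁷ = 3.03×10⁻¹³ W
In dBm: 10 log₁₀(3.03×10⁻¹³ / 10⁻³) = −95.2 dBm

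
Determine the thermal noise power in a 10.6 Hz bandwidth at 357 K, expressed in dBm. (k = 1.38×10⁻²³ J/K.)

−162.8 dBm

P_n = kTB = 1.38×10⁻²³ × 357 × 1.06×10¹ = 5.22×10⁻²⁰ W
In dBm: 10 log₁₀(5.22×10⁻²⁰ / 10⁻³) = −162.8 dBm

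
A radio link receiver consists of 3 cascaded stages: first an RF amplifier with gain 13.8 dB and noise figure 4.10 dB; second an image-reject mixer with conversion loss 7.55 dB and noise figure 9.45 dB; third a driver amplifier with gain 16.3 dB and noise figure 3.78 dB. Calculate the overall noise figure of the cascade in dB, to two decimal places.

Convert to linear (a loss of L dB is a gain of −L dB): F_i = 10^(NF_i/10), G_i = 10^(G_i,dB/10)
  Stage 1: F_1 = 10^(4.10/10) = 2.570, G_1 = 10^(13.8/10) = 23.99
  Stage 2: F_2 = 10^(9.45/10) = 8.810, G_2 = 10^(−7.55/10) = 0.1758
  Stage 3: F_3 = 10^(3.78/10) = 2.388, G_3 = 10^(16.3/10) = 42.66
Friis cascade:
  F = 2.570 + (8.810 − 1)/23.99 + (2.388 − 1)/4.217 = 3.225
NF = 10 log₁₀(3.225) = 5.09 dB

5.09 dB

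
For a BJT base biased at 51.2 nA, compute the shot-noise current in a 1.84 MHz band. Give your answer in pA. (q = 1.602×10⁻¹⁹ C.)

I_n = √(2qI·B)
2qI·B = 2 × 1.602×10⁻¹⁹ × 5.12×10⁻⁸ × 1.84×10⁶ = 3.02×10⁻²⁰ A²
I_n = √(3.02×10⁻²⁰) = 1.74×10⁻¹⁰ A = 174 pA

174 pA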